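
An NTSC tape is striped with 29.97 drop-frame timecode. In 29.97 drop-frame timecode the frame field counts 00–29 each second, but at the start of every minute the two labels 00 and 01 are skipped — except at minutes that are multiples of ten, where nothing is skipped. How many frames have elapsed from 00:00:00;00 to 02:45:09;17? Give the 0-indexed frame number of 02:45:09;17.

296989

Complete 10-minute blocks: 16, each 17982 frames → 287712.
Remaining 5 whole minutes in the current block: 1800 + 4 × 1798 = 8992 frames.
Within the current minute: 9 × 30 + 17 − 2 = 285 (labels ;00/;01 skipped at this minute). Total = 287712 + 8992 + 285 = 296989.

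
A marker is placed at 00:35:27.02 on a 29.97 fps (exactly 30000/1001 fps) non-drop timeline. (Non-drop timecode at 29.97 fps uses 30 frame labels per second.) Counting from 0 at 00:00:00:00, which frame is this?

Total seconds to the label: (0 × 3600 + 35 × 60 + 27) = 2127.
Frame index = 2127 × 30 + 2 = 63812.

63812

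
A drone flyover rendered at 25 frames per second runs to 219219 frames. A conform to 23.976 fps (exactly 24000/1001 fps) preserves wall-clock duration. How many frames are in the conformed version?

210240 frames

Target frames = source frames × (target rate / source rate) = 219219 × (24000/1001)/(25) = 219219 × 960/1001 = 210240.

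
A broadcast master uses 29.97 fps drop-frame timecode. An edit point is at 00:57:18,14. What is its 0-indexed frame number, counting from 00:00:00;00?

103050

As if non-drop at 30 labels/s: (0 × 3600 + 57 × 60 + 18) × 30 + 14 = 103154.
Minute boundaries passed: 57; those not divisible by 10: 57 − 5 = 52; dropped labels = 2 × 52 = 104.
Actual frame index = 103154 − 104 = 103050.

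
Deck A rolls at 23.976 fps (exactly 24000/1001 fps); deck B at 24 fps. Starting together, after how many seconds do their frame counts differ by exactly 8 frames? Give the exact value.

The gap grows by |24 − 24000/1001| = 24/1001 frames per second.
Time for a 8-frame gap: 8 ÷ (24/1001) = 1001/3 s.

1001/3 seconds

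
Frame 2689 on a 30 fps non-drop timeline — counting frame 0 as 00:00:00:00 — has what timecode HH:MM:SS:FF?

00:01:29:19

2689 ÷ 30 = 89 full seconds, remainder 19 frames.
89 s = 0 h 1 min 29 s.
Timecode: 00:01:29:19.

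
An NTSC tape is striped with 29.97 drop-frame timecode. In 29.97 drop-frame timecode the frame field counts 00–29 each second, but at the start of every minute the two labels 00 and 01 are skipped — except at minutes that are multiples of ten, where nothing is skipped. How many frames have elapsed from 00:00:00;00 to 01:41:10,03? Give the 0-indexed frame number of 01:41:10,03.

Complete 10-minute blocks: 10, each 17982 frames → 179820.
Remaining 1 whole minute in the current block: 1800 + 0 × 1798 = 1800 frames.
Within the current minute: 10 × 30 + 3 − 2 = 301 (labels ;00/;01 skipped at this minute). Total = 179820 + 1800 + 301 = 181921.

181921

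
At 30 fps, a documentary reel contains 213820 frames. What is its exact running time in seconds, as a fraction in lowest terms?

Running time = 213820 ÷ (30) = 213820 × 1/30 = 21382/3 s.

21382/3 seconds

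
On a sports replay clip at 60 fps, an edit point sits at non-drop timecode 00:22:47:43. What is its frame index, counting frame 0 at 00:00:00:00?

82063

Total seconds to the label: (0 × 3600 + 22 × 60 + 47) = 1367.
Frame index = 1367 × 60 + 43 = 82063.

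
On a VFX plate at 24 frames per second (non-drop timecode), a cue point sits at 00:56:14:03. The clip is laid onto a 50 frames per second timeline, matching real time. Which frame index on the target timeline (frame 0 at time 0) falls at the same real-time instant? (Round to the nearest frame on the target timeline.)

Source frame index: (0×3600 + 56×60 + 14) × 24 + 3 = 80979.
Real time: 80979 / (24) = 26993/8 s.
Target frame: (26993/8) × (50) = 674825/4 ≈ 168706.250 → 168706.

frame 168706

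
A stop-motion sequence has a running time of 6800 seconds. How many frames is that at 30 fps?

204000 frames

Frames = 6800 × 30 = 204000.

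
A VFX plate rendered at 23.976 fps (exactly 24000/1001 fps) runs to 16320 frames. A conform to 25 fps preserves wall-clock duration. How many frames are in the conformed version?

Target frames = source frames × (target rate / source rate) = 16320 × (25)/(24000/1001) = 16320 × 1001/960 = 17017.

17017 frames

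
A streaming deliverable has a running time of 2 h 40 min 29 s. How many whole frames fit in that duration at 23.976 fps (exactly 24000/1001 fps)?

2 h 40 min 29 s = 9629 s.
Frames = 9629 × 24000/1001 = 231096000/1001 ≈ 230865.1349.
Complete frames: 230865.

230865 frames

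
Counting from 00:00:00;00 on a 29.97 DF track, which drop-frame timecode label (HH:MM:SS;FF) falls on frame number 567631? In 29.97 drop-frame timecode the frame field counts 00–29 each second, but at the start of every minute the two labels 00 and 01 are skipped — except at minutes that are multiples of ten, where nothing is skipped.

Each 10-minute DF block holds 10 × 60 × 30 − 9 × 2 = 17982 frames. 567631 ÷ 17982 → 31 full blocks, remainder 10189.
Within the partial block the first minute is 1800 frames and each further minute 1798, so 5 further minute boundaries passed. Total skipped labels = 18 × 31 + 2 × 5 = 568.
Non-drop label index = 567631 + 568 = 568199; at 30 labels/s that is 05:15:39:29, i.e. DF 05:15:39;29.

05:15:39;29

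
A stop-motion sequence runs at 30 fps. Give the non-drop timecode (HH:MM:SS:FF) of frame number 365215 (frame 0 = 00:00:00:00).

03:22:53:25

365215 ÷ 30 = 12173 full seconds, remainder 25 frames.
12173 s = 3 h 22 min 53 s.
Timecode: 03:22:53:25.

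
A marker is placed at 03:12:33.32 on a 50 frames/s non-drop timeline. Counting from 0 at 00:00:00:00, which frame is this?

frame 577682

Total seconds to the label: (3 × 3600 + 12 × 60 + 33) = 11553.
Frame index = 11553 × 50 + 32 = 577682.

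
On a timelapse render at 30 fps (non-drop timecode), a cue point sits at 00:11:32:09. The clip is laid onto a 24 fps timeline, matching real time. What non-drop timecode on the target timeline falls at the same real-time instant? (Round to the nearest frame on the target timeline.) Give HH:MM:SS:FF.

00:11:32:07

Source frame index: (0×3600 + 11×60 + 32) × 30 + 9 = 20769.
Real time: 20769 / (30) = 6923/10 s.
Target frame: (6923/10) × (24) = 83076/5 ≈ 16615.200 → 16615.
At 24 labels/s: frame 16615 → 00:11:32:07.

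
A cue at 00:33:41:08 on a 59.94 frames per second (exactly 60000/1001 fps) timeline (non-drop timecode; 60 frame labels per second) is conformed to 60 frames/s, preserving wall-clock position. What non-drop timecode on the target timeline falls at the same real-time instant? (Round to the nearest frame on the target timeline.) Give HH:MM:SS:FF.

Source frame index: (0×3600 + 33×60 + 41) × 60 + 8 = 121268.
Real time: 121268 / (60000/1001) = 30347317/15000 s.
Target frame: (30347317/15000) × (60) = 30347317/250 ≈ 121389.268 → 121389.
At 60 labels/s: frame 121389 → 00:33:43:09.

00:33:43:09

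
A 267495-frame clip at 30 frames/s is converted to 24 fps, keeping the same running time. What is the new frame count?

Target frames = source frames × (target rate / source rate) = 267495 × (24)/(30) = 267495 × 4/5 = 213996.

213996 frames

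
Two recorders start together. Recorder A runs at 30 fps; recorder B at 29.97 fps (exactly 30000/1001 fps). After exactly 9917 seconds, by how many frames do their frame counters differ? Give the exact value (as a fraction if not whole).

A emits 30 × 9917 = 297510 frames; B emits 30000/1001 × 9917 = 297510000/1001.
Difference = 297510/1001 frames (≈ 297.2128); B is behind A.

297510/1001 frames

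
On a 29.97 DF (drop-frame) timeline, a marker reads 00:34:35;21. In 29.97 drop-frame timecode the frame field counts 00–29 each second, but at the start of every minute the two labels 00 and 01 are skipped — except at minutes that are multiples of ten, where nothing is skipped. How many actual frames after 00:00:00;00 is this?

Complete 10-minute blocks: 3, each 17982 frames → 53946.
Remaining 4 whole minutes in the current block: 1800 + 3 × 1798 = 7194 frames.
Within the current minute: 35 × 30 + 21 − 2 = 1069 (labels ;00/;01 skipped at this minute). Total = 53946 + 7194 + 1069 = 62209.

62209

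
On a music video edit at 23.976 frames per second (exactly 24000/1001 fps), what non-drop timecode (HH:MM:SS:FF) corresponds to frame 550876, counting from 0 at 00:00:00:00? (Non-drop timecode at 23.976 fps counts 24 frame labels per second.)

550876 ÷ 24 = 22953 full seconds, remainder 4 frames.
22953 s = 6 h 22 min 33 s.
Timecode: 06:22:33:04.

06:22:33:04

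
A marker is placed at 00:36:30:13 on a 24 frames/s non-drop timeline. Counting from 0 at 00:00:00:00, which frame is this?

Total seconds to the label: (0 × 3600 + 36 × 60 + 30) = 2190.
Frame index = 2190 × 24 + 13 = 52573.

52573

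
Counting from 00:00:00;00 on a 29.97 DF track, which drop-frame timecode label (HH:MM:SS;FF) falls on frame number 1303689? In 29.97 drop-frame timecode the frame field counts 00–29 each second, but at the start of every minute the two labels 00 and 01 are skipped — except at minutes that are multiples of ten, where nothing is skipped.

12:04:59;23

Each 10-minute DF block holds 10 × 60 × 30 − 9 × 2 = 17982 frames. 1303689 ÷ 17982 → 72 full blocks, remainder 8985.
Within the partial block the first minute is 1800 frames and each further minute 1798, so 4 further minute boundaries passed. Total skipped labels = 18 × 72 + 2 × 4 = 1304.
Non-drop label index = 1303689 + 1304 = 1304993; at 30 labels/s that is 12:04:59:23, i.e. DF 12:04:59;23.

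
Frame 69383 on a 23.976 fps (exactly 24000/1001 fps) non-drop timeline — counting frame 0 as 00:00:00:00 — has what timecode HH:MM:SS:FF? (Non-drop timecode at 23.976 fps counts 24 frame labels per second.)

00:48:10:23

69383 ÷ 24 = 2890 full seconds, remainder 23 frames.
2890 s = 0 h 48 min 10 s.
Timecode: 00:48:10:23.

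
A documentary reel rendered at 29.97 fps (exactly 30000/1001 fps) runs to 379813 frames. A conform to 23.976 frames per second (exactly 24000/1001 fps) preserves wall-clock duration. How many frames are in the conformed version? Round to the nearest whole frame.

Frames at target rate = 379813 × (24000/1001) / (30000/1001) = 1519252/5 ≈ 303850.400.
Nearest whole frame: 303850.

303850 frames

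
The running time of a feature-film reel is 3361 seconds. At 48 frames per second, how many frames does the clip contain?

161328 frames

Frames = 3361 × 48 = 161328.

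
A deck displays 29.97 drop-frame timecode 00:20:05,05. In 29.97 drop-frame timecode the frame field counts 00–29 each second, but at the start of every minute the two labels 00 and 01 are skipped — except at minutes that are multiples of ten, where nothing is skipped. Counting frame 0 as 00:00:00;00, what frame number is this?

36119

As if non-drop at 30 labels/s: (0 × 3600 + 20 × 60 + 5) × 30 + 5 = 36155.
Minute boundaries passed: 20; those not divisible by 10: 20 − 2 = 18; dropped labels = 2 × 18 = 36.
Actual frame index = 36155 − 36 = 36119.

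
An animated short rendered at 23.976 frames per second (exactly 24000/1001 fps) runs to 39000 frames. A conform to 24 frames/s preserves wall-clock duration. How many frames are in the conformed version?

Target frames = source frames × (target rate / source rate) = 39000 × (24)/(24000/1001) = 39000 × 1001/1000 = 39039.

39039 frames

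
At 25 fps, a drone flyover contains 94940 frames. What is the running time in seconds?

Running time = 94940 / (25) = 3797.6 s.

3797.6 seconds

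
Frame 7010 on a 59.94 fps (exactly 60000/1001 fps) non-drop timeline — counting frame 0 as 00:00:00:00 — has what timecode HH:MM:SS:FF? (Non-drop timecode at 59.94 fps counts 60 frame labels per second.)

7010 ÷ 60 = 116 full seconds, remainder 50 frames.
116 s = 0 h 1 min 56 s.
Timecode: 00:01:56:50.

00:01:56:50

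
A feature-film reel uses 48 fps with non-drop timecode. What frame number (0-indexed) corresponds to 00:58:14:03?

Total seconds to the label: (0 × 3600 + 58 × 60 + 14) = 3494.
Frame index = 3494 × 48 + 3 = 167715.

frame 167715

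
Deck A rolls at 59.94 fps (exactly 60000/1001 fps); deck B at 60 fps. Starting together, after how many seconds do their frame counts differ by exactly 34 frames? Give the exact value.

17017/30 seconds

The gap grows by |60 − 60000/1001| = 60/1001 frames per second.
Time for a 34-frame gap: 34 ÷ (60/1001) = 17017/30 s.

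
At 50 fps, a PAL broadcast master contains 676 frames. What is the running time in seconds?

13.52 seconds

Running time = 676 / (50) = 13.52 s.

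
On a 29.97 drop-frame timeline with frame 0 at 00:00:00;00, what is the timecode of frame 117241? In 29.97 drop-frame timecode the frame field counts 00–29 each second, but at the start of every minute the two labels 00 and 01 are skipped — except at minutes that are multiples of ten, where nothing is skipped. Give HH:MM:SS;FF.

Each 10-minute DF block holds 10 × 60 × 30 − 9 × 2 = 17982 frames. 117241 ÷ 17982 → 6 full blocks, remainder 9349.
Within the partial block the first minute is 1800 frames and each further minute 1798, so 5 further minute boundaries passed. Total skipped labels = 18 × 6 + 2 × 5 = 118.
Non-drop label index = 117241 + 118 = 117359; at 30 labels/s that is 01:05:11:29, i.e. DF 01:05:11;29.

01:05:11;29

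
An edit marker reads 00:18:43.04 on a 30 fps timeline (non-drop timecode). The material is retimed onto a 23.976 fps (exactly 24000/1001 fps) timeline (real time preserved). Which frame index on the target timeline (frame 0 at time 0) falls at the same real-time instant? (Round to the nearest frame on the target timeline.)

frame 26928

Source frame index: (0×3600 + 18×60 + 43) × 30 + 4 = 33694.
Real time: 33694 / (30) = 16847/15 s.
Target frame: (16847/15) × (24000/1001) = 26955200/1001 ≈ 26928.272 → 26928.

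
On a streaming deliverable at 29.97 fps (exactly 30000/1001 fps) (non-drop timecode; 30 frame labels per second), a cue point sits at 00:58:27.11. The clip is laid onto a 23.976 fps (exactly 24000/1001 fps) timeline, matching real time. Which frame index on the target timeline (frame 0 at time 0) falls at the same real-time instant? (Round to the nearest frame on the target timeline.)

Source frame index: (0×3600 + 58×60 + 27) × 30 + 11 = 105221.
Real time: 105221 / (30000/1001) = 105326221/30000 s.
Target frame: (105326221/30000) × (24000/1001) = 420884/5 ≈ 84176.800 → 84177.

frame 84177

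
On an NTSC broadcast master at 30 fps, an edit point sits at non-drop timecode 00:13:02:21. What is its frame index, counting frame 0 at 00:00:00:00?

Total seconds to the label: (0 × 3600 + 13 × 60 + 2) = 782.
Frame index = 782 × 30 + 21 = 23481.

frame 23481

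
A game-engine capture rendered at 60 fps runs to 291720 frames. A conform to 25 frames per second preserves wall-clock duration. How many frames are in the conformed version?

Target frames = source frames × (target rate / source rate) = 291720 × (25)/(60) = 291720 × 5/12 = 121550.

121550 frames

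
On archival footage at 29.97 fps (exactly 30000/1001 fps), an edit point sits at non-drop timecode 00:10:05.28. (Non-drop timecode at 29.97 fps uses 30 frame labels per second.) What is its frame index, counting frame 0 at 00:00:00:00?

18178

Total seconds to the label: (0 × 3600 + 10 × 60 + 5) = 605.
Frame index = 605 × 30 + 28 = 18178.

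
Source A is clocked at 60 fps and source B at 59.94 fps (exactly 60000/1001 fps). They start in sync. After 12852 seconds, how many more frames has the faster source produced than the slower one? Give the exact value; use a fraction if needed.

A emits 60 × 12852 = 771120 frames; B emits 60000/1001 × 12852 = 110160000/143.
Difference = 110160/143 frames (≈ 770.3497); B is behind A.

110160/143 frames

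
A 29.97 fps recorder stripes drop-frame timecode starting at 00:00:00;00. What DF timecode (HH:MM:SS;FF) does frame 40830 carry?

00:22:42;10

Ten DF minutes hold 17982 frames, so frame 40830 lies in block 2 (frames 35964–53945) with 4866 frames into that block.
The block's first minute is 1800 frames and the rest 1798 each; 4866 frames reaches minute 2, so 2 × 18 + 2 × 2 = 40 labels have been skipped so far.
Adding those back, label number 40830 + 40 = 40870 at 30 labels/s is 1362 s + 10 f = 0 h 22 min 42 s frame 10, i.e. 00:22:42;10.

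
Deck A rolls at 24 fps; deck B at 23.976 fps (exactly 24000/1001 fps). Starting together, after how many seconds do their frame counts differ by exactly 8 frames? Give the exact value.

The gap grows by |24000/1001 − 24| = 24/1001 frames per second.
Time for a 8-frame gap: 8 ÷ (24/1001) = 1001/3 s.

1001/3 seconds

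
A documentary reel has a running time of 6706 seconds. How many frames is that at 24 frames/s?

Frames = 6706 × 24 = 160944.

160944 frames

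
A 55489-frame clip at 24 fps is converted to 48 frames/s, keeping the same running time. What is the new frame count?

110978 frames

Target frames = source frames × (target rate / source rate) = 55489 × (48)/(24) = 55489 × 2 = 110978.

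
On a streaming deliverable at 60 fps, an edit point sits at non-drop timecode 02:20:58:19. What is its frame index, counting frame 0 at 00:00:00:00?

Total seconds to the label: (2 × 3600 + 20 × 60 + 58) = 8458.
Frame index = 8458 × 60 + 19 = 507499.

frame 507499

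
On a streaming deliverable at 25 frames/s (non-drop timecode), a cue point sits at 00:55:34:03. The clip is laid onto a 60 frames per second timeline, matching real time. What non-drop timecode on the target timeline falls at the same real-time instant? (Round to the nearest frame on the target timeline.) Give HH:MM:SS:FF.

Source frame index: (0×3600 + 55×60 + 34) × 25 + 3 = 83353.
Real time: 83353 / (25) = 83353/25 s.
Target frame: (83353/25) × (60) = 1000236/5 ≈ 200047.200 → 200047.
At 60 labels/s: frame 200047 → 00:55:34:07.

00:55:34:07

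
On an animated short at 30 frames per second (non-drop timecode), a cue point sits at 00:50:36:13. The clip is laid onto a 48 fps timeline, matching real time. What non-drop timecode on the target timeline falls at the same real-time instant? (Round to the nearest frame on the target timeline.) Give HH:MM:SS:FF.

Source frame index: (0×3600 + 50×60 + 36) × 30 + 13 = 91093.
Real time: 91093 / (30) = 91093/30 s.
Target frame: (91093/30) × (48) = 728744/5 ≈ 145748.800 → 145749.
At 48 labels/s: frame 145749 → 00:50:36:21.

00:50:36:21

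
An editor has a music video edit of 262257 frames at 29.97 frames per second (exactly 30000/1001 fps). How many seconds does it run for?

8750.6419 seconds

Running time = 262257 / (30000/1001) = 8750.6419 s.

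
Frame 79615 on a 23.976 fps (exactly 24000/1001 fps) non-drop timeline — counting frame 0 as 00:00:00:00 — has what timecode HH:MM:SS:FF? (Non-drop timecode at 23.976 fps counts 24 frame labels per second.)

00:55:17:07

79615 ÷ 24 = 3317 full seconds, remainder 7 frames.
3317 s = 0 h 55 min 17 s.
Timecode: 00:55:17:07.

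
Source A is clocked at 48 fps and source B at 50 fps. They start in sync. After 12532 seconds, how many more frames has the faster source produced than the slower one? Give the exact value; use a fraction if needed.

A emits 48 × 12532 = 601536 frames; B emits 50 × 12532 = 626600.
Difference = 25064 frames; B is ahead of A.

25064 frames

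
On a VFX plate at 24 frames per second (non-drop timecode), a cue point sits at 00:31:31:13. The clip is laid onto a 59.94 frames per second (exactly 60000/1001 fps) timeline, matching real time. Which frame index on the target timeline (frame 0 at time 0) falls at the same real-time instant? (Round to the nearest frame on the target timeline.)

frame 113379

Source frame index: (0×3600 + 31×60 + 31) × 24 + 13 = 45397.
Real time: 45397 / (24) = 45397/24 s.
Target frame: (45397/24) × (60000/1001) = 10317500/91 ≈ 113379.121 → 113379.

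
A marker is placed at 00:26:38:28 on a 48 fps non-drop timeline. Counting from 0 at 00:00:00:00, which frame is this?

frame 76732

Total seconds to the label: (0 × 3600 + 26 × 60 + 38) = 1598.
Frame index = 1598 × 48 + 28 = 76732.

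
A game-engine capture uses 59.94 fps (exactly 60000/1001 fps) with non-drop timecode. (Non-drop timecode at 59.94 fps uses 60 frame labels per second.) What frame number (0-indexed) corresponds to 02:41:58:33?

583113

Total seconds to the label: (2 × 3600 + 41 × 60 + 58) = 9718.
Frame index = 9718 × 60 + 33 = 583113.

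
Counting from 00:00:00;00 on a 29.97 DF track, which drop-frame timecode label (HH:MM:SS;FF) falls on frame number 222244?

Ten DF minutes hold 17982 frames, so frame 222244 lies in block 12 (frames 215784–233765) with 6460 frames into that block.
The block's first minute is 1800 frames and the rest 1798 each; 6460 frames reaches minute 3, so 12 × 18 + 3 × 2 = 222 labels have been skipped so far.
Adding those back, label number 222244 + 222 = 222466 at 30 labels/s is 7415 s + 16 f = 2 h 3 min 35 s frame 16, i.e. 02:03:35;16.

02:03:35;16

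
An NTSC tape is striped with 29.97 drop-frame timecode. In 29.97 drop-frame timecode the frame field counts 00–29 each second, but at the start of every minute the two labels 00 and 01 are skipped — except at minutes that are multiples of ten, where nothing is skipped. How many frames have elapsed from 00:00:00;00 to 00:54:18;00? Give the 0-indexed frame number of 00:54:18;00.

97642

Complete 10-minute blocks: 5, each 17982 frames → 89910.
Remaining 4 whole minutes in the current block: 1800 + 3 × 1798 = 7194 frames.
Within the current minute: 18 × 30 + 0 − 2 = 538 (labels ;00/;01 skipped at this minute). Total = 89910 + 7194 + 538 = 97642.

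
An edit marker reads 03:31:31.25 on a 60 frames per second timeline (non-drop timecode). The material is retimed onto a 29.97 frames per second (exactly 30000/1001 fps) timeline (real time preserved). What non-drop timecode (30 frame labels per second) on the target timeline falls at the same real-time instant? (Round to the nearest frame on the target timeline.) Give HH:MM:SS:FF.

Source frame index: (3×3600 + 31×60 + 31) × 60 + 25 = 761485.
Real time: 761485 / (60) = 152297/12 s.
Target frame: (152297/12) × (30000/1001) = 380742500/1001 ≈ 380362.138 → 380362.
At 30 labels/s: frame 380362 → 03:31:18:22.

03:31:18:22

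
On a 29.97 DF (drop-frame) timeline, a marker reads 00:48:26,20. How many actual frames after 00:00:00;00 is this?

Complete 10-minute blocks: 4, each 17982 frames → 71928.
Remaining 8 whole minutes in the current block: 1800 + 7 × 1798 = 14386 frames.
Within the current minute: 26 × 30 + 20 − 2 = 798 (labels ;00/;01 skipped at this minute). Total = 71928 + 14386 + 798 = 87112.

87112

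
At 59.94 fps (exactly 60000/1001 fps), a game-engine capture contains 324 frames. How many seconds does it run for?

5.4054 seconds

Running time = 324 / (60000/1001) = 5.4054 s.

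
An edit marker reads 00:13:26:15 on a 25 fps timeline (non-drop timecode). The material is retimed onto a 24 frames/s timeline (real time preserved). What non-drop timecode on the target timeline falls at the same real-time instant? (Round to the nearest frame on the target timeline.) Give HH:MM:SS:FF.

Source frame index: (0×3600 + 13×60 + 26) × 25 + 15 = 20165.
Real time: 20165 / (25) = 4033/5 s.
Target frame: (4033/5) × (24) = 96792/5 ≈ 19358.400 → 19358.
At 24 labels/s: frame 19358 → 00:13:26:14.

00:13:26:14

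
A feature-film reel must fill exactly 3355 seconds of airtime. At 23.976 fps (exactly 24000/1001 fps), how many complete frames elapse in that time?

Frames = 3355 × 24000/1001 = 7320000/91 ≈ 80439.5604.
Complete frames: 80439.

80439 frames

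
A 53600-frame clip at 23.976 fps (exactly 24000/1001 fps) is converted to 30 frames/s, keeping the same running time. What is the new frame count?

Target frames = source frames × (target rate / source rate) = 53600 × (30)/(24000/1001) = 53600 × 1001/800 = 67067.

67067 frames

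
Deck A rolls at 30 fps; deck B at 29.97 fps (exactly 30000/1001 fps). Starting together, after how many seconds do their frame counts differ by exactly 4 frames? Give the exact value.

The gap grows by |30000/1001 − 30| = 30/1001 frames per second.
Time for a 4-frame gap: 4 ÷ (30/1001) = 2002/15 s.

2002/15 seconds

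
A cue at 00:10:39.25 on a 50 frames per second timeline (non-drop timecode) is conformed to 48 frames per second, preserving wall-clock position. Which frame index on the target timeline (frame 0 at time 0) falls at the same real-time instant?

Source frame index: (0×3600 + 10×60 + 39) × 50 + 25 = 31975.
Real time: 31975 / (50) = 1279/2 s.
Target frame: (1279/2) × (48) = 30696.

frame 30696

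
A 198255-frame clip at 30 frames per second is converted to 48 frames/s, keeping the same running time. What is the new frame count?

317208 frames

Target frames = source frames × (target rate / source rate) = 198255 × (48)/(30) = 198255 × 8/5 = 317208.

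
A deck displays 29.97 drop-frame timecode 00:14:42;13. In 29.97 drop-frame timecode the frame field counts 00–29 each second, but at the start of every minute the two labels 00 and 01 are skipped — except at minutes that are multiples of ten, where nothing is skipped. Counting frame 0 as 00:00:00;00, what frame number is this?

26447

As if non-drop at 30 labels/s: (0 × 3600 + 14 × 60 + 42) × 30 + 13 = 26473.
Minute boundaries passed: 14; those not divisible by 10: 14 − 1 = 13; dropped labels = 2 × 13 = 26.
Actual frame index = 26473 − 26 = 26447.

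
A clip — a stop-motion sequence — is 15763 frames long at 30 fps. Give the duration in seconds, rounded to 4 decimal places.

525.4333 seconds

Running time = 15763 × 1/30 = 15763/30 s ≈ 525.4333 s.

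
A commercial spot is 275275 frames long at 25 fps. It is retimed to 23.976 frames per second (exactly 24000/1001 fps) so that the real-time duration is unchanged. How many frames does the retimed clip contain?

264000 frames

Target frames = source frames × (target rate / source rate) = 275275 × (24000/1001)/(25) = 275275 × 960/1001 = 264000.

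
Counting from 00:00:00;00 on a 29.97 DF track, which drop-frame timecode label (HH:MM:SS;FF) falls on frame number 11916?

00:06:37;18

Each 10-minute DF block holds 10 × 60 × 30 − 9 × 2 = 17982 frames. 11916 ÷ 17982 → 0 full blocks, remainder 11916.
Within the partial block the first minute is 1800 frames and each further minute 1798, so 6 further minute boundaries passed. Total skipped labels = 18 × 0 + 2 × 6 = 12.
Non-drop label index = 11916 + 12 = 11928; at 30 labels/s that is 00:06:37:18, i.e. DF 00:06:37;18.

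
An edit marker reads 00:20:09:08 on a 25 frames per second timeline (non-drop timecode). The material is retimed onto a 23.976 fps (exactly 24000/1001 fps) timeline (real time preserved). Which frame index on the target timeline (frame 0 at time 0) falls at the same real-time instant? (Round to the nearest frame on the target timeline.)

Source frame index: (0×3600 + 20×60 + 9) × 25 + 8 = 30233.
Real time: 30233 / (25) = 30233/25 s.
Target frame: (30233/25) × (24000/1001) = 4146240/143 ≈ 28994.685 → 28995.

frame 28995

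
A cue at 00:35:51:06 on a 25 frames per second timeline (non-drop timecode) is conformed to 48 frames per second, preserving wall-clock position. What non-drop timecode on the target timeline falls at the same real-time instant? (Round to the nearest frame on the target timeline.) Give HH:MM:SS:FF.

00:35:51:12

Source frame index: (0×3600 + 35×60 + 51) × 25 + 6 = 53781.
Real time: 53781 / (25) = 53781/25 s.
Target frame: (53781/25) × (48) = 2581488/25 ≈ 103259.520 → 103260.
At 48 labels/s: frame 103260 → 00:35:51:12.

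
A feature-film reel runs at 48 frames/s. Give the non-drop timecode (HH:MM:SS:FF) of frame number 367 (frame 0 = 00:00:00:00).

00:00:07:31

367 ÷ 48 = 7 full seconds, remainder 31 frames.
7 s = 0 h 0 min 7 s.
Timecode: 00:00:07:31.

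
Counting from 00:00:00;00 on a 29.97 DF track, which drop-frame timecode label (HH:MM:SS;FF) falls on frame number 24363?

00:13:32;27

Each 10-minute DF block holds 10 × 60 × 30 − 9 × 2 = 17982 frames. 24363 ÷ 17982 → 1 full block, remainder 6381.
Within the partial block the first minute is 1800 frames and each further minute 1798, so 3 further minute boundaries passed. Total skipped labels = 18 × 1 + 2 × 3 = 24.
Non-drop label index = 24363 + 24 = 24387; at 30 labels/s that is 00:13:32:27, i.e. DF 00:13:32;27.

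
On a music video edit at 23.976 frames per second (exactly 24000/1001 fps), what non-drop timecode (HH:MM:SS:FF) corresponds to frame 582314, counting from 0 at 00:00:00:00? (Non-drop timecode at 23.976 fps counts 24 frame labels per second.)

582314 ÷ 24 = 24263 full seconds, remainder 2 frames.
24263 s = 6 h 44 min 23 s.
Timecode: 06:44:23:02.

06:44:23:02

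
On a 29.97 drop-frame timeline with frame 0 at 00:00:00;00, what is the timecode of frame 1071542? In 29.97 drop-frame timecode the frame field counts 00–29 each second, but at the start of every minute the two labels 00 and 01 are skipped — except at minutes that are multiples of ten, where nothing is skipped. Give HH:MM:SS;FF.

09:55:53;24

Each 10-minute DF block holds 10 × 60 × 30 − 9 × 2 = 17982 frames. 1071542 ÷ 17982 → 59 full blocks, remainder 10604.
Within the partial block the first minute is 1800 frames and each further minute 1798, so 5 further minute boundaries passed. Total skipped labels = 18 × 59 + 2 × 5 = 1072.
Non-drop label index = 1071542 + 1072 = 1072614; at 30 labels/s that is 09:55:53:24, i.e. DF 09:55:53;24.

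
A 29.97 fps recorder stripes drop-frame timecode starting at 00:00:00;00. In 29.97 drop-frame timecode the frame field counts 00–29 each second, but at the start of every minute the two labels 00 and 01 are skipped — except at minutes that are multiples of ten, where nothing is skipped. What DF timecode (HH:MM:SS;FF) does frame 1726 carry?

Ten DF minutes hold 17982 frames, so frame 1726 lies in block 0 (frames 0–17981) with 1726 frames into that block.
The block's first minute is 1800 frames and the rest 1798 each; 1726 frames reaches minute 0, so 0 × 18 + 0 × 2 = 0 labels have been skipped so far.
Adding those back, label number 1726 + 0 = 1726 at 30 labels/s is 57 s + 16 f = 0 h 0 min 57 s frame 16, i.e. 00:00:57;16.

00:00:57;16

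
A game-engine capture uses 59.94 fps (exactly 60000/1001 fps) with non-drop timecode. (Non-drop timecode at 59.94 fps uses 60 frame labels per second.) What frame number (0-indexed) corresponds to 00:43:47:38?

Total seconds to the label: (0 × 3600 + 43 × 60 + 47) = 2627.
Frame index = 2627 × 60 + 38 = 157658.

frame 157658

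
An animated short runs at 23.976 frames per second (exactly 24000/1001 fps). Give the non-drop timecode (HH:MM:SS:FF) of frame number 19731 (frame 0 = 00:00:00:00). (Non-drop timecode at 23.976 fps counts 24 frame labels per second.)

00:13:42:03

19731 ÷ 24 = 822 full seconds, remainder 3 frames.
822 s = 0 h 13 min 42 s.
Timecode: 00:13:42:03.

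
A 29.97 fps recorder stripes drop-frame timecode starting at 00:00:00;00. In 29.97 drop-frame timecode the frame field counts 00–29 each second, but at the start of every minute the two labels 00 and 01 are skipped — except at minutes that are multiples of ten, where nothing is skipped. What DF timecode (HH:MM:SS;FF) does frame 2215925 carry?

Ten DF minutes hold 17982 frames, so frame 2215925 lies in block 123 (frames 2211786–2229767) with 4139 frames into that block.
The block's first minute is 1800 frames and the rest 1798 each; 4139 frames reaches minute 2, so 123 × 18 + 2 × 2 = 2218 labels have been skipped so far.
Adding those back, label number 2215925 + 2218 = 2218143 at 30 labels/s is 73938 s + 3 f = 20 h 32 min 18 s frame 3, i.e. 20:32:18;03.

20:32:18;03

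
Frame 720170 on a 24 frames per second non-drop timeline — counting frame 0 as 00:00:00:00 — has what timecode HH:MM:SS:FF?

08:20:07:02

720170 ÷ 24 = 30007 full seconds, remainder 2 frames.
30007 s = 8 h 20 min 7 s.
Timecode: 08:20:07:02.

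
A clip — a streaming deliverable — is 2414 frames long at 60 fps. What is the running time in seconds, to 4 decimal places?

Running time = 2414 × 1/60 = 1207/30 s ≈ 40.2333 s.

40.2333 seconds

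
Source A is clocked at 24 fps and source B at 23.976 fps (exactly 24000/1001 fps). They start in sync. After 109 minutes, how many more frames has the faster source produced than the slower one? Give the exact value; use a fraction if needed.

156960/1001 frames

109 min = 6540 s.
A emits 24 × 6540 = 156960 frames; B emits 24000/1001 × 6540 = 156960000/1001.
Difference = 156960/1001 frames (≈ 156.8032); B is behind A.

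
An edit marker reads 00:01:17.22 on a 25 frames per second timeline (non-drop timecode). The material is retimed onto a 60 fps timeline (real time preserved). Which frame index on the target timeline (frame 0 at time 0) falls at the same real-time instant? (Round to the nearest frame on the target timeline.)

frame 4673

Source frame index: (0×3600 + 1×60 + 17) × 25 + 22 = 1947.
Real time: 1947 / (25) = 1947/25 s.
Target frame: (1947/25) × (60) = 23364/5 ≈ 4672.800 → 4673.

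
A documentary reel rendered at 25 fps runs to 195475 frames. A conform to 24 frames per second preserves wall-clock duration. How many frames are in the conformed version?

Target frames = source frames × (target rate / source rate) = 195475 × (24)/(25) = 195475 × 24/25 = 187656.

187656 frames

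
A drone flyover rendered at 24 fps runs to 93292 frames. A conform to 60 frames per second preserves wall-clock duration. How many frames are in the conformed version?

233230 frames

Target frames = source frames × (target rate / source rate) = 93292 × (60)/(24) = 93292 × 5/2 = 233230.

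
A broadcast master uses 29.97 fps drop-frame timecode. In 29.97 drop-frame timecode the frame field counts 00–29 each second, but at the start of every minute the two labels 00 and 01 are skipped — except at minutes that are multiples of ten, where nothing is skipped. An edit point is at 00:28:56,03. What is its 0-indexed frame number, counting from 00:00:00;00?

52031

Complete 10-minute blocks: 2, each 17982 frames → 35964.
Remaining 8 whole minutes in the current block: 1800 + 7 × 1798 = 14386 frames.
Within the current minute: 56 × 30 + 3 − 2 = 1681 (labels ;00/;01 skipped at this minute). Total = 35964 + 14386 + 1681 = 52031.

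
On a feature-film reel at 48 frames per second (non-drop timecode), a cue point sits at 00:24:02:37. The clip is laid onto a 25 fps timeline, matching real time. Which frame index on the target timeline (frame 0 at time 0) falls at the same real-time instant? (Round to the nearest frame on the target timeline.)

frame 36069

Source frame index: (0×3600 + 24×60 + 2) × 48 + 37 = 69253.
Real time: 69253 / (48) = 69253/48 s.
Target frame: (69253/48) × (25) = 1731325/48 ≈ 36069.271 → 36069.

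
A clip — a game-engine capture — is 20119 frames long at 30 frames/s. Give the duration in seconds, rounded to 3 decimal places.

Running time = 20119 × 1/30 = 20119/30 s ≈ 670.633 s.

670.633 seconds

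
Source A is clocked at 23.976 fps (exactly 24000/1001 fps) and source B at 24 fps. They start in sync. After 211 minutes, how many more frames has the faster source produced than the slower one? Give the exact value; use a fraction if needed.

303840/1001 frames

211 min = 12660 s.
A emits 24000/1001 × 12660 = 303840000/1001 frames; B emits 24 × 12660 = 303840.
Difference = 303840/1001 frames (≈ 303.5365); B is ahead of A.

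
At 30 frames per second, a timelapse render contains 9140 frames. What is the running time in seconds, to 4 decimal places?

Running time = 9140 × 1/30 = 914/3 s ≈ 304.6667 s.

304.6667 seconds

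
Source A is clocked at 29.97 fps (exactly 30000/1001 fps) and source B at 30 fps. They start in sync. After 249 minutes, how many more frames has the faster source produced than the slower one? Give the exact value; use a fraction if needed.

448200/1001 frames

249 min = 14940 s.
A emits 30000/1001 × 14940 = 448200000/1001 frames; B emits 30 × 14940 = 448200.
Difference = 448200/1001 frames (≈ 447.7522); B is ahead of A.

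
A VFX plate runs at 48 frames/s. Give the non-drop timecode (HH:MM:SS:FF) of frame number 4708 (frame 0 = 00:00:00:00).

4708 ÷ 48 = 98 full seconds, remainder 4 frames.
98 s = 0 h 1 min 38 s.
Timecode: 00:01:38:04.

00:01:38:04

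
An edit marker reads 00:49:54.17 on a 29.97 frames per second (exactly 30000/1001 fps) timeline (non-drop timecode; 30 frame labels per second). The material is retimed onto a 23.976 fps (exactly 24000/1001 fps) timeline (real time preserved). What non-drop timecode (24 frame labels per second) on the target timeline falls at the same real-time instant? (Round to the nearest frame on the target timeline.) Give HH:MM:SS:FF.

00:49:54:14

Source frame index: (0×3600 + 49×60 + 54) × 30 + 17 = 89837.
Real time: 89837 / (30000/1001) = 89926837/30000 s.
Target frame: (89926837/30000) × (24000/1001) = 359348/5 ≈ 71869.600 → 71870.
At 24 labels/s: frame 71870 → 00:49:54:14.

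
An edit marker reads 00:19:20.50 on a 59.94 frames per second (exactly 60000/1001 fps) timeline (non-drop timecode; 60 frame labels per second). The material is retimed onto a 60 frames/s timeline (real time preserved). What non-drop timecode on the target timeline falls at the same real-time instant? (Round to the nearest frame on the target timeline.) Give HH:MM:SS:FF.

Source frame index: (0×3600 + 19×60 + 20) × 60 + 50 = 69650.
Real time: 69650 / (60000/1001) = 1394393/1200 s.
Target frame: (1394393/1200) × (60) = 1394393/20 ≈ 69719.650 → 69720.
At 60 labels/s: frame 69720 → 00:19:22:00.

00:19:22:00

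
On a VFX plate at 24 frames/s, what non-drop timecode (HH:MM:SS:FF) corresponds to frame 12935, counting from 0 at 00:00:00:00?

12935 ÷ 24 = 538 full seconds, remainder 23 frames.
538 s = 0 h 8 min 58 s.
Timecode: 00:08:58:23.

00:08:58:23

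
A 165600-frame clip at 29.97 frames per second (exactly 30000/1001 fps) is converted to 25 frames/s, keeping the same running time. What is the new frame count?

Target frames = source frames × (target rate / source rate) = 165600 × (25)/(30000/1001) = 165600 × 1001/1200 = 138138.

138138 frames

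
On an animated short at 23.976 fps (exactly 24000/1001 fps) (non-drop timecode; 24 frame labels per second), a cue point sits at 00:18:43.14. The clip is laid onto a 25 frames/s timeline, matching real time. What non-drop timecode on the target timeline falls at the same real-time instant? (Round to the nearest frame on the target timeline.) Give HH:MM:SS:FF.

00:18:44:18

Source frame index: (0×3600 + 18×60 + 43) × 24 + 14 = 26966.
Real time: 26966 / (24000/1001) = 13496483/12000 s.
Target frame: (13496483/12000) × (25) = 13496483/480 ≈ 28117.673 → 28118.
At 25 labels/s: frame 28118 → 00:18:44:18.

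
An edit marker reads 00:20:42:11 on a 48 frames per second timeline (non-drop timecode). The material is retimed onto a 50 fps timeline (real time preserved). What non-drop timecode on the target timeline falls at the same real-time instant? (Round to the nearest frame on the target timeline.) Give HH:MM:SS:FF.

Source frame index: (0×3600 + 20×60 + 42) × 48 + 11 = 59627.
Real time: 59627 / (48) = 59627/48 s.
Target frame: (59627/48) × (50) = 1490675/24 ≈ 62111.458 → 62111.
At 50 labels/s: frame 62111 → 00:20:42:11.

00:20:42:11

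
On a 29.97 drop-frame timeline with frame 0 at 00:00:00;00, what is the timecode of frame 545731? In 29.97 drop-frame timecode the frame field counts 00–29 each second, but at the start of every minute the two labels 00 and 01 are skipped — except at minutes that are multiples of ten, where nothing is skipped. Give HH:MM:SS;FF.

05:03:29;07

Ten DF minutes hold 17982 frames, so frame 545731 lies in block 30 (frames 539460–557441) with 6271 frames into that block.
The block's first minute is 1800 frames and the rest 1798 each; 6271 frames reaches minute 3, so 30 × 18 + 3 × 2 = 546 labels have been skipped so far.
Adding those back, label number 545731 + 546 = 546277 at 30 labels/s is 18209 s + 7 f = 5 h 3 min 29 s frame 7, i.e. 05:03:29;07.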